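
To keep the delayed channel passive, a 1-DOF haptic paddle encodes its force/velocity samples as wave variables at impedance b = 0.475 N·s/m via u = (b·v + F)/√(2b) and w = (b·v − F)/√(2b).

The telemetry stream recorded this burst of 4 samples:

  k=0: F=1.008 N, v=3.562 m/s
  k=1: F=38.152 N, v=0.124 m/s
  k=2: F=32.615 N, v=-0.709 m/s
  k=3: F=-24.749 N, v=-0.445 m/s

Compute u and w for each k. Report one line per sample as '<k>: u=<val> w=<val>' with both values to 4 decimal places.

0: u=2.7701 w=0.7017
1: u=39.2036 w=-39.0827
2: u=33.1168 w=-33.8078
3: u=-25.6088 w=25.1751

k=0: b·v=0.475×3.562=1.6919; √(2b)=0.9747; u=(1.6919+1.008)/0.9747=2.7701, w=(1.6919−1.008)/0.9747=0.7017
k=1: b·v=0.475×0.124=0.0589; √(2b)=0.9747; u=(0.0589+38.152)/0.9747=39.2036, w=(0.0589−38.152)/0.9747=-39.0827
k=2: b·v=0.475×(-0.709)=-0.3368; √(2b)=0.9747; u=(-0.3368+32.615)/0.9747=33.1168, w=(-0.3368−32.615)/0.9747=-33.8078
k=3: b·v=0.475×(-0.445)=-0.2114; √(2b)=0.9747; u=(-0.2114+(-24.749))/0.9747=-25.6088, w=(-0.2114−(-24.749))/0.9747=25.1751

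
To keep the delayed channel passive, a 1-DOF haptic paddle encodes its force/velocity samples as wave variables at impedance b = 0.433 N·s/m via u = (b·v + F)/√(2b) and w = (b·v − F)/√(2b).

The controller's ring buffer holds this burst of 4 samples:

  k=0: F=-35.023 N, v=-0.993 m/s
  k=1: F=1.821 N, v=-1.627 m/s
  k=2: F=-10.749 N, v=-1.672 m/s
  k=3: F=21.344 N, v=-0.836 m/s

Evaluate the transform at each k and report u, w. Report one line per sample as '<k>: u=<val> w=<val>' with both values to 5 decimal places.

0: u=-38.09725 w=37.17318
1: u=1.19978 w=-2.71386
2: u=-12.32870 w=10.77275
3: u=22.54697 w=-23.32494

k=0: b·v=0.433×(-0.993)=-0.42997; √(2b)=0.93059; u=(-0.42997+(-35.023))/0.93059=-38.09725, w=(-0.42997−(-35.023))/0.93059=37.17318
k=1: b·v=0.433×(-1.627)=-0.70449; √(2b)=0.93059; u=(-0.70449+1.821)/0.93059=1.19978, w=(-0.70449−1.821)/0.93059=-2.71386
k=2: b·v=0.433×(-1.672)=-0.72398; √(2b)=0.93059; u=(-0.72398+(-10.749))/0.93059=-12.32870, w=(-0.72398−(-10.749))/0.93059=10.77275
k=3: b·v=0.433×(-0.836)=-0.36199; √(2b)=0.93059; u=(-0.36199+21.344)/0.93059=22.54697, w=(-0.36199−21.344)/0.93059=-23.32494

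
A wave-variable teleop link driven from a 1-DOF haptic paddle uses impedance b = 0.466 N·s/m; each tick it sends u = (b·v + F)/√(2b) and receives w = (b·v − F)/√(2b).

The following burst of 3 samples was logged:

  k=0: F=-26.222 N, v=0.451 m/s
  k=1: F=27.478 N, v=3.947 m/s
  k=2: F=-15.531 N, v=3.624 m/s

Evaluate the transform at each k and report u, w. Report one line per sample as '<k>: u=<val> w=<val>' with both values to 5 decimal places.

k=0: b·v=0.466×0.451=0.21017; √(2b)=0.96540; u=(0.21017+(-26.222))/0.96540=-26.94406, w=(0.21017−(-26.222))/0.96540=27.37945
k=1: b·v=0.466×3.947=1.83930; √(2b)=0.96540; u=(1.83930+27.478)/0.96540=30.36799, w=(1.83930−27.478)/0.96540=-26.55755
k=2: b·v=0.466×3.624=1.68878; √(2b)=0.96540; u=(1.68878+(-15.531))/0.96540=-14.33830, w=(1.68878−(-15.531))/0.96540=17.83692

0: u=-26.94406 w=27.37945
1: u=30.36799 w=-26.55755
2: u=-14.33830 w=17.83692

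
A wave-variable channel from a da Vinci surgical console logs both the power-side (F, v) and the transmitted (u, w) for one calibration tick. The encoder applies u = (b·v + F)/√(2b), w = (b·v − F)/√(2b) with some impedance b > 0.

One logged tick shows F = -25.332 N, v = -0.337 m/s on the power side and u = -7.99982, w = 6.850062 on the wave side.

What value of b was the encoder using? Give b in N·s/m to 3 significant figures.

u + w = -1.149758;  u + w = √(2b)·v, so √(2b) = -1.149758/(-0.337) = 3.411745.
b = (√(2b))²/2 = 11.640003/2 = 5.820001.
(Check via u − w = 2F/√(2b): u − w = -14.849882, 2F/√(2b) = -14.849880.)

b = 5.82 N·s/m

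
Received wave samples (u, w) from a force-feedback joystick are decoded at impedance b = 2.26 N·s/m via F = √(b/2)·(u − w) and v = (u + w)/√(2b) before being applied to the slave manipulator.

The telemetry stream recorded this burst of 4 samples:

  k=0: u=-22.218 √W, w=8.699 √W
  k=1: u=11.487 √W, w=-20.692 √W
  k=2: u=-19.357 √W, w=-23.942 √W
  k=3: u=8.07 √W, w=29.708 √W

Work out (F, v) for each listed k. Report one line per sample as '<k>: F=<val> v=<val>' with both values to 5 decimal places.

k=0: u−w=-30.91700, u+w=-13.51900; √(b/2)=1.06301, √(2b)=2.12603; F=1.06301×(-30.917)=-32.86522, v=-13.51900/2.12603=-6.35880
k=1: u−w=32.17900, u+w=-9.20500; √(b/2)=1.06301, √(2b)=2.12603; F=1.06301×32.179=34.20675, v=-9.20500/2.12603=-4.32967
k=2: u−w=4.58500, u+w=-43.29900; √(b/2)=1.06301, √(2b)=2.12603; F=1.06301×4.585=4.87392, v=-43.29900/2.12603=-20.36614
k=3: u−w=-21.63800, u+w=37.77800; √(b/2)=1.06301, √(2b)=2.12603; F=1.06301×(-21.638)=-23.00151, v=37.77800/2.12603=17.76928

0: F=-32.86522 v=-6.35880
1: F=34.20675 v=-4.32967
2: F=4.87392 v=-20.36614
3: F=-23.00151 v=17.76928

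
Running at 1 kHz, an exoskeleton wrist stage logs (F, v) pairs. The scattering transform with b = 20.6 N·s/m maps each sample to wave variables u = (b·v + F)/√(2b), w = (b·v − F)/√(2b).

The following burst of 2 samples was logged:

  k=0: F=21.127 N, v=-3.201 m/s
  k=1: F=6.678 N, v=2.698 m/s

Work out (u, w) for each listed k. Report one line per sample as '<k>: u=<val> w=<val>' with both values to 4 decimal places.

k=0: b·v=20.6×(-3.201)=-65.9406; √(2b)=6.4187; u=(-65.9406+21.127)/6.4187=-6.9817, w=(-65.9406−21.127)/6.4187=-13.5646
k=1: b·v=20.6×2.698=55.5788; √(2b)=6.4187; u=(55.5788+6.678)/6.4187=9.6993, w=(55.5788−6.678)/6.4187=7.6185

0: u=-6.9817 w=-13.5646
1: u=9.6993 w=7.6185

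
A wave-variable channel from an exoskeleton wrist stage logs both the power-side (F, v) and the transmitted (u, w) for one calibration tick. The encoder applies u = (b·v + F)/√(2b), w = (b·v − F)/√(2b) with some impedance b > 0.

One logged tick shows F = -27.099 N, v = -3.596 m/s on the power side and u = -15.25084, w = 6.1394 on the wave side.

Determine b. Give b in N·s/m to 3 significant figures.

b = 3.21 N·s/m

u + w = -9.1114;  u + w = √(2b)·v, so √(2b) = -9.1114/(-3.596) = 2.5338.
b = (√(2b))²/2 = 6.4200/2 = 3.2100.
(Check via u − w = 2F/√(2b): u − w = -21.3902, 2F/√(2b) = -21.3903.)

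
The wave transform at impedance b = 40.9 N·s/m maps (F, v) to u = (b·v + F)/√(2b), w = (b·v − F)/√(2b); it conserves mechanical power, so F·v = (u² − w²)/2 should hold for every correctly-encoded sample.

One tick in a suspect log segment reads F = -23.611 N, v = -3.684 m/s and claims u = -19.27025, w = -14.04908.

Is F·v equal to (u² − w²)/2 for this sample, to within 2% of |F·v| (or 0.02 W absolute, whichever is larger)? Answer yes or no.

F·v = (-23.611)×(-3.684) = 86.98292 W.
(u² − w²)/2 = (371.34254 − 197.37665)/2 = 86.98294 W.
|Δ| = 0.00002;  2% of max(1, |F·v|) = 1.73966.

yes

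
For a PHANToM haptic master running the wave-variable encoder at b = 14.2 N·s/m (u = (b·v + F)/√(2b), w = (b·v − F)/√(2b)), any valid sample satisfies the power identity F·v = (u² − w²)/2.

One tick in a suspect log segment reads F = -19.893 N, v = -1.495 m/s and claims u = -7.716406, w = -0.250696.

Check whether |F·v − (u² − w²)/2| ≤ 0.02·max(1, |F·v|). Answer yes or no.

F·v = (-19.893)×(-1.495) = 29.740035 W.
(u² − w²)/2 = (59.542922 − 0.062848)/2 = 29.740037 W.
|Δ| = 0.000002;  2% of max(1, |F·v|) = 0.594801.

yes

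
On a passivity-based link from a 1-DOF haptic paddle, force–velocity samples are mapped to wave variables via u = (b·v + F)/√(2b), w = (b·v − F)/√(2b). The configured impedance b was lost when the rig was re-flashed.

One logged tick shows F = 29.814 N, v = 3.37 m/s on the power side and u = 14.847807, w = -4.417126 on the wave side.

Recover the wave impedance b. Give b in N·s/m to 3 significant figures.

u + w = 10.430681;  u + w = √(2b)·v, so √(2b) = 10.430681/3.37 = 3.095158.
b = (√(2b))²/2 = 9.580000/2 = 4.790000.
(Check via u − w = 2F/√(2b): u − w = 19.264933, 2F/√(2b) = 19.264932.)

b = 4.79 N·s/m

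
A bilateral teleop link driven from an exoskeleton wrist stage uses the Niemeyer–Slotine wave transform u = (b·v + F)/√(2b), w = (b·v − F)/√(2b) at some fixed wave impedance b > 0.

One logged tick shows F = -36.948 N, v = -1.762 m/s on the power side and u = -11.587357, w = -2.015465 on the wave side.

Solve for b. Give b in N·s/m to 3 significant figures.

u + w = -13.602822;  u + w = √(2b)·v, so √(2b) = -13.602822/(-1.762) = 7.720103.
b = (√(2b))²/2 = 59.599995/2 = 29.799997.
(Check via u − w = 2F/√(2b): u − w = -9.571892, 2F/√(2b) = -9.571893.)

b = 29.8 N·s/m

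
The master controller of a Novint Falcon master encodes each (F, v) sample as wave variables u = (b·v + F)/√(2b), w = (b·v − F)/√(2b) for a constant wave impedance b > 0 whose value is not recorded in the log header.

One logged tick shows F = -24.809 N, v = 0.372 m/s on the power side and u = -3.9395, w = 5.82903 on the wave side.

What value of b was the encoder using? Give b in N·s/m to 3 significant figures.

b = 12.9 N·s/m

u + w = 1.8895;  u + w = √(2b)·v, so √(2b) = 1.8895/0.372 = 5.0794.
b = (√(2b))²/2 = 25.8001/2 = 12.9001.
(Check via u − w = 2F/√(2b): u − w = -9.7685, 2F/√(2b) = -9.7685.)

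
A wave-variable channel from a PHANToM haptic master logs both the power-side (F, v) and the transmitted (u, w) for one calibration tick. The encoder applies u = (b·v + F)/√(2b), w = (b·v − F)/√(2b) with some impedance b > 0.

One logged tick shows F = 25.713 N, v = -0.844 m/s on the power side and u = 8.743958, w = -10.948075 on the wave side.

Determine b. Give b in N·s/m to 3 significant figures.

b = 3.41 N·s/m

u + w = -2.204117;  u + w = √(2b)·v, so √(2b) = -2.204117/(-0.844) = 2.611513.
b = (√(2b))²/2 = 6.820000/2 = 3.410000.
(Check via u − w = 2F/√(2b): u − w = 19.692033, 2F/√(2b) = 19.692033.)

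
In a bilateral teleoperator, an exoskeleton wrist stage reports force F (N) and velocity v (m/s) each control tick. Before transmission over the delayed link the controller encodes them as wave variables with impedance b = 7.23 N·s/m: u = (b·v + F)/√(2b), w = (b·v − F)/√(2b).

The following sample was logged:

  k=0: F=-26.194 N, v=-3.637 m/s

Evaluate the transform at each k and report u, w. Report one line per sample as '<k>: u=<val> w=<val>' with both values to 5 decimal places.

k=0: b·v=7.23×(-3.637)=-26.29551; √(2b)=3.80263; u=(-26.29551+(-26.194))/3.80263=-13.80347, w=(-26.29551−(-26.194))/3.80263=-0.02669

0: u=-13.80347 w=-0.02669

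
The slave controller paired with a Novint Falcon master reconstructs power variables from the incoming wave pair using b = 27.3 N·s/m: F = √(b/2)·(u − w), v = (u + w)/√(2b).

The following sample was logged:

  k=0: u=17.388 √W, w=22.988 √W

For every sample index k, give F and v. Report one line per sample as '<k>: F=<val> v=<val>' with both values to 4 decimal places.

0: F=-20.6897 v=5.4642

k=0: u−w=-5.6000, u+w=40.3760; √(b/2)=3.6946, √(2b)=7.3892; F=3.6946×(-5.6)=-20.6897, v=40.3760/7.3892=5.4642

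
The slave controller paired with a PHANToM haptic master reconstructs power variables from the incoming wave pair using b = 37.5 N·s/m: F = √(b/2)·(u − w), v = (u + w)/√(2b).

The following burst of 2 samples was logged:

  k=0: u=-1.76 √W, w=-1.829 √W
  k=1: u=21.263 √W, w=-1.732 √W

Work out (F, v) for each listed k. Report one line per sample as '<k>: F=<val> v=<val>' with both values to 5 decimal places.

0: F=0.29878 v=-0.41442
1: F=99.57127 v=2.25525

k=0: u−w=0.06900, u+w=-3.58900; √(b/2)=4.33013, √(2b)=8.66025; F=4.33013×0.069=0.29878, v=-3.58900/8.66025=-0.41442
k=1: u−w=22.99500, u+w=19.53100; √(b/2)=4.33013, √(2b)=8.66025; F=4.33013×22.995=99.57127, v=19.53100/8.66025=2.25525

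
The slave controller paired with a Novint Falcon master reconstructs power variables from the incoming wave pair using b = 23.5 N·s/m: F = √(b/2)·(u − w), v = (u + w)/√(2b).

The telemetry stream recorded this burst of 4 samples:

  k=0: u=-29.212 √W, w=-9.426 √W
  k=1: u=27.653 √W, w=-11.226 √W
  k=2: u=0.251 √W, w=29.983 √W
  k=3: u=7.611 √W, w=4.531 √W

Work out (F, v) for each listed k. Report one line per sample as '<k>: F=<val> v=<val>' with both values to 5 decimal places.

0: F=-67.82299 v=-5.63593
1: F=133.27050 v=2.39612
2: F=-101.91616 v=4.41008
3: F=10.55771 v=1.77109

k=0: u−w=-19.78600, u+w=-38.63800; √(b/2)=3.42783, √(2b)=6.85565; F=3.42783×(-19.786)=-67.82299, v=-38.63800/6.85565=-5.63593
k=1: u−w=38.87900, u+w=16.42700; √(b/2)=3.42783, √(2b)=6.85565; F=3.42783×38.879=133.27050, v=16.42700/6.85565=2.39612
k=2: u−w=-29.73200, u+w=30.23400; √(b/2)=3.42783, √(2b)=6.85565; F=3.42783×(-29.732)=-101.91616, v=30.23400/6.85565=4.41008
k=3: u−w=3.08000, u+w=12.14200; √(b/2)=3.42783, √(2b)=6.85565; F=3.42783×3.08=10.55771, v=12.14200/6.85565=1.77109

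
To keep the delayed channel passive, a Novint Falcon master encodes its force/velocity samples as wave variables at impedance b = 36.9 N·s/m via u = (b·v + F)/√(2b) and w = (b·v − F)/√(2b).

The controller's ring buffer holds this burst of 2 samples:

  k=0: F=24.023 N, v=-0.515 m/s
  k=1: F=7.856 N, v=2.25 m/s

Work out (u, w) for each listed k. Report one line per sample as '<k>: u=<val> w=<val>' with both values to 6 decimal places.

k=0: b·v=36.9×(-0.515)=-19.003500; √(2b)=8.590693; u=(-19.003500+24.023)/8.590693=0.584295, w=(-19.003500−24.023)/8.590693=-5.008502
k=1: b·v=36.9×2.25=83.025000; √(2b)=8.590693; u=(83.025000+7.856)/8.590693=10.579007, w=(83.025000−7.856)/8.590693=8.750051

0: u=0.584295 w=-5.008502
1: u=10.579007 w=8.750051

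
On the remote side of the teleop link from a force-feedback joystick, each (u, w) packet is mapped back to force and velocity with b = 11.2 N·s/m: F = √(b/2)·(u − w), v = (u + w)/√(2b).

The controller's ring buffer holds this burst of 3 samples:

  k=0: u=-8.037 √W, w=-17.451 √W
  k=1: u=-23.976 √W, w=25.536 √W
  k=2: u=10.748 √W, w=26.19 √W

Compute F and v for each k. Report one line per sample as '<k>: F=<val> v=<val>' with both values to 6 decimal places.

k=0: u−w=9.414000, u+w=-25.488000; √(b/2)=2.366432, √(2b)=4.732864; F=2.366432×9.414=22.277590, v=-25.488000/4.732864=-5.385323
k=1: u−w=-49.512000, u+w=1.560000; √(b/2)=2.366432, √(2b)=4.732864; F=2.366432×(-49.512)=-117.166777, v=1.560000/4.732864=0.329610
k=2: u−w=-15.442000, u+w=36.938000; √(b/2)=2.366432, √(2b)=4.732864; F=2.366432×(-15.442)=-36.542442, v=36.938000/4.732864=7.804577

0: F=22.277590 v=-5.385323
1: F=-117.166777 v=0.329610
2: F=-36.542442 v=7.804577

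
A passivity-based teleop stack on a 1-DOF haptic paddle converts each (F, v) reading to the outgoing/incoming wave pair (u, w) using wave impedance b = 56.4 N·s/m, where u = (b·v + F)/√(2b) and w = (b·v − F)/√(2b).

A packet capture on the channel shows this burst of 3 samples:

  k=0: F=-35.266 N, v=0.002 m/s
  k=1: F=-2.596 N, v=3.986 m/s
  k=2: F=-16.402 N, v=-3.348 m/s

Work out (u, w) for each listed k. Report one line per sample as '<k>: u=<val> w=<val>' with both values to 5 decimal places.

0: u=-3.30987 w=3.33111
1: u=20.92270 w=21.41155
2: u=-19.32345 w=-16.23477

k=0: b·v=56.4×0.002=0.11280; √(2b)=10.62073; u=(0.11280+(-35.266))/10.62073=-3.30987, w=(0.11280−(-35.266))/10.62073=3.33111
k=1: b·v=56.4×3.986=224.81040; √(2b)=10.62073; u=(224.81040+(-2.596))/10.62073=20.92270, w=(224.81040−(-2.596))/10.62073=21.41155
k=2: b·v=56.4×(-3.348)=-188.82720; √(2b)=10.62073; u=(-188.82720+(-16.402))/10.62073=-19.32345, w=(-188.82720−(-16.402))/10.62073=-16.23477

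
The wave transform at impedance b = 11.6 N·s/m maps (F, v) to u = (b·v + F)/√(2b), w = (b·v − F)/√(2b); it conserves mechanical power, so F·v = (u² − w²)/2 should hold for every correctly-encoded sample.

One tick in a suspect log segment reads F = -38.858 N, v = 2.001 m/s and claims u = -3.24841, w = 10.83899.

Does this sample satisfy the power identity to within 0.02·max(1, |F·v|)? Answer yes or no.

F·v = (-38.858)×2.001 = -77.75486 W.
(u² − w²)/2 = (10.55217 − 117.48370)/2 = -53.46577 W.
|Δ| = 24.28909;  2% of max(1, |F·v|) = 1.55510.

no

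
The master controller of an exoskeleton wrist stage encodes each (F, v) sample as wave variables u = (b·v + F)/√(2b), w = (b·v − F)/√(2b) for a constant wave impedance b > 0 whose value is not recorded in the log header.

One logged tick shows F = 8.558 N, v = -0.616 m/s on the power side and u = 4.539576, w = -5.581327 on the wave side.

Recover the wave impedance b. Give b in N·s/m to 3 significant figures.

b = 1.43 N·s/m

u + w = -1.041751;  u + w = √(2b)·v, so √(2b) = -1.041751/(-0.616) = 1.691154.
b = (√(2b))²/2 = 2.860003/2 = 1.430001.
(Check via u − w = 2F/√(2b): u − w = 10.120903, 2F/√(2b) = 10.120898.)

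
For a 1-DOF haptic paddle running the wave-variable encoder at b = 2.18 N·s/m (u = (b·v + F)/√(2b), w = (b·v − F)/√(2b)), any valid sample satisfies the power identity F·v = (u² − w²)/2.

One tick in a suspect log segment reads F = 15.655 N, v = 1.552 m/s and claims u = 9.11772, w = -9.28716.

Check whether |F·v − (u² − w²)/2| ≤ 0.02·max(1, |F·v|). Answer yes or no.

F·v = 15.655×1.552 = 24.2966 W.
(u² − w²)/2 = (83.1328 − 86.2513)/2 = -1.5593 W.
|Δ| = 25.8558;  2% of max(1, |F·v|) = 0.4859.

no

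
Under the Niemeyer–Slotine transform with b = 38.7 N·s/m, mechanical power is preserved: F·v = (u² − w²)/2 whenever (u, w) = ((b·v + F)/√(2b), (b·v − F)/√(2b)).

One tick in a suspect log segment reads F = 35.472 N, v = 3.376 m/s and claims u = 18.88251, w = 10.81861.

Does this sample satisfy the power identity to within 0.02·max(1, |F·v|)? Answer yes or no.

F·v = 35.472×3.376 = 119.75347 W.
(u² − w²)/2 = (356.54918 − 117.04232)/2 = 119.75343 W.
|Δ| = 0.00004;  2% of max(1, |F·v|) = 2.39507.

yes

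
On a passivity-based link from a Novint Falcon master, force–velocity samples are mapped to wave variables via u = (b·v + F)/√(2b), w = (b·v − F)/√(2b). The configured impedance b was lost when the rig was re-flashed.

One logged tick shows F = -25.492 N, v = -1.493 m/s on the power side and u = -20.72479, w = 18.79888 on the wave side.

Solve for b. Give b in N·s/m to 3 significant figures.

b = 0.832 N·s/m

u + w = -1.9259;  u + w = √(2b)·v, so √(2b) = -1.9259/(-1.493) = 1.2900.
b = (√(2b))²/2 = 1.6640/2 = 0.8320.
(Check via u − w = 2F/√(2b): u − w = -39.5237, 2F/√(2b) = -39.5237.)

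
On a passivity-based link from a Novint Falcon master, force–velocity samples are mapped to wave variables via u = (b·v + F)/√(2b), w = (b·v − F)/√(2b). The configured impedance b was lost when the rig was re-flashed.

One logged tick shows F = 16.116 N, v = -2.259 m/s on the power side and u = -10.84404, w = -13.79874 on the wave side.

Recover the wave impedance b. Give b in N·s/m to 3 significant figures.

b = 59.5 N·s/m

u + w = -24.6428;  u + w = √(2b)·v, so √(2b) = -24.6428/(-2.259) = 10.9087.
b = (√(2b))²/2 = 119.0000/2 = 59.5000.
(Check via u − w = 2F/√(2b): u − w = 2.9547, 2F/√(2b) = 2.9547.)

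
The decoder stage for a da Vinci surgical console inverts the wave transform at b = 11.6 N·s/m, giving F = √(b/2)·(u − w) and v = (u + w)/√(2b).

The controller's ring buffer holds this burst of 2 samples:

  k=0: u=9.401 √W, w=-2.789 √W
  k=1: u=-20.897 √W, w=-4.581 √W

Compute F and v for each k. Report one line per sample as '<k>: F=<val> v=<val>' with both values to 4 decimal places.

k=0: u−w=12.1900, u+w=6.6120; √(b/2)=2.4083, √(2b)=4.8166; F=2.4083×12.19=29.3574, v=6.6120/4.8166=1.3727
k=1: u−w=-16.3160, u+w=-25.4780; √(b/2)=2.4083, √(2b)=4.8166; F=2.4083×(-16.316)=-39.2941, v=-25.4780/4.8166=-5.2896

0: F=29.3574 v=1.3727
1: F=-39.2941 v=-5.2896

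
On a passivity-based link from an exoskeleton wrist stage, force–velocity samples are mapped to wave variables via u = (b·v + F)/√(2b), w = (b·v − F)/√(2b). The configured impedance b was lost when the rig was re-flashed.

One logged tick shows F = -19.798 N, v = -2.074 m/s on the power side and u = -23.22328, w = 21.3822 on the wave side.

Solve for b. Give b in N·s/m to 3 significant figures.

u + w = -1.84108;  u + w = √(2b)·v, so √(2b) = -1.84108/(-2.074) = 0.88770.
b = (√(2b))²/2 = 0.78800/2 = 0.39400.
(Check via u − w = 2F/√(2b): u − w = -44.60548, 2F/√(2b) = -44.60540.)

b = 0.394 N·s/m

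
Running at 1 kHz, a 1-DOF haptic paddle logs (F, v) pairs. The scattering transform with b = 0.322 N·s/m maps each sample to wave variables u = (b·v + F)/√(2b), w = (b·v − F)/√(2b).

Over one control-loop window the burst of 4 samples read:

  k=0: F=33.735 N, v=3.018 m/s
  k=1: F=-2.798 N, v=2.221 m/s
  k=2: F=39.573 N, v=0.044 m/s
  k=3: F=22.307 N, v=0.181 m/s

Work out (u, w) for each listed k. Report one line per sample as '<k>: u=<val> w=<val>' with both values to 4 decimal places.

k=0: b·v=0.322×3.018=0.9718; √(2b)=0.8025; u=(0.9718+33.735)/0.8025=43.2486, w=(0.9718−33.735)/0.8025=-40.8266
k=1: b·v=0.322×2.221=0.7152; √(2b)=0.8025; u=(0.7152+(-2.798))/0.8025=-2.5954, w=(0.7152−(-2.798))/0.8025=4.3778
k=2: b·v=0.322×0.044=0.0142; √(2b)=0.8025; u=(0.0142+39.573)/0.8025=49.3300, w=(0.0142−39.573)/0.8025=-49.2947
k=3: b·v=0.322×0.181=0.0583; √(2b)=0.8025; u=(0.0583+22.307)/0.8025=27.8696, w=(0.0583−22.307)/0.8025=-27.7244

0: u=43.2486 w=-40.8266
1: u=-2.5954 w=4.3778
2: u=49.3300 w=-49.2947
3: u=27.8696 w=-27.7244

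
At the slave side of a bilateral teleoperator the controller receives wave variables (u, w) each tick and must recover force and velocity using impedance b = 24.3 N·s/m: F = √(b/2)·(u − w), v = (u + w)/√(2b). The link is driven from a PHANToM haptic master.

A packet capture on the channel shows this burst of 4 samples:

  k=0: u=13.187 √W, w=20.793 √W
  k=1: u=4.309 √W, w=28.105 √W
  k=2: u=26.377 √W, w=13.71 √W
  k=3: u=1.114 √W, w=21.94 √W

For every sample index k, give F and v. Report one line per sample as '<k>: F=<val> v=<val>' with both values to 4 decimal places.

0: F=-26.5121 v=4.8742
1: F=-82.9454 v=4.6496
2: F=44.1532 v=5.7502
3: F=-72.5929 v=3.3070

k=0: u−w=-7.6060, u+w=33.9800; √(b/2)=3.4857, √(2b)=6.9714; F=3.4857×(-7.606)=-26.5121, v=33.9800/6.9714=4.8742
k=1: u−w=-23.7960, u+w=32.4140; √(b/2)=3.4857, √(2b)=6.9714; F=3.4857×(-23.796)=-82.9454, v=32.4140/6.9714=4.6496
k=2: u−w=12.6670, u+w=40.0870; √(b/2)=3.4857, √(2b)=6.9714; F=3.4857×12.667=44.1532, v=40.0870/6.9714=5.7502
k=3: u−w=-20.8260, u+w=23.0540; √(b/2)=3.4857, √(2b)=6.9714; F=3.4857×(-20.826)=-72.5929, v=23.0540/6.9714=3.3070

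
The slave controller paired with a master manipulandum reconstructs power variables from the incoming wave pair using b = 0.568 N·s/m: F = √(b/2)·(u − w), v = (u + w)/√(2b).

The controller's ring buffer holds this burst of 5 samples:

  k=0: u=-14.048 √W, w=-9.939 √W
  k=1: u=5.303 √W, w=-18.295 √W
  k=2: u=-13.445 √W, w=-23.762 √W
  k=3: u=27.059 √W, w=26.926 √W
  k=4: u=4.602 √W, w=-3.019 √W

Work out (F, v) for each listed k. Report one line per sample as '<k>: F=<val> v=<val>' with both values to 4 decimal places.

k=0: u−w=-4.1090, u+w=-23.9870; √(b/2)=0.5329, √(2b)=1.0658; F=0.5329×(-4.109)=-2.1898, v=-23.9870/1.0658=-22.5054
k=1: u−w=23.5980, u+w=-12.9920; √(b/2)=0.5329, √(2b)=1.0658; F=0.5329×23.598=12.5758, v=-12.9920/1.0658=-12.1895
k=2: u−w=10.3170, u+w=-37.2070; √(b/2)=0.5329, √(2b)=1.0658; F=0.5329×10.317=5.4981, v=-37.2070/1.0658=-34.9088
k=3: u−w=0.1330, u+w=53.9850; √(b/2)=0.5329, √(2b)=1.0658; F=0.5329×0.133=0.0709, v=53.9850/1.0658=50.6505
k=4: u−w=7.6210, u+w=1.5830; √(b/2)=0.5329, √(2b)=1.0658; F=0.5329×7.621=4.0614, v=1.5830/1.0658=1.4852

0: F=-2.1898 v=-22.5054
1: F=12.5758 v=-12.1895
2: F=5.4981 v=-34.9088
3: F=0.0709 v=50.6505
4: F=4.0614 v=1.4852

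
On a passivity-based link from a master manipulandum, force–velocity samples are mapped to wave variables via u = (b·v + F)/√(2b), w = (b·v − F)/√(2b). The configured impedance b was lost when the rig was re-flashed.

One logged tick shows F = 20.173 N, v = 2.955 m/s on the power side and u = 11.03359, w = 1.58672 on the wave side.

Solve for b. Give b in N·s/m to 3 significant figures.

b = 9.12 N·s/m

u + w = 12.6203;  u + w = √(2b)·v, so √(2b) = 12.6203/2.955 = 4.2708.
b = (√(2b))²/2 = 18.2400/2 = 9.1200.
(Check via u − w = 2F/√(2b): u − w = 9.4469, 2F/√(2b) = 9.4469.)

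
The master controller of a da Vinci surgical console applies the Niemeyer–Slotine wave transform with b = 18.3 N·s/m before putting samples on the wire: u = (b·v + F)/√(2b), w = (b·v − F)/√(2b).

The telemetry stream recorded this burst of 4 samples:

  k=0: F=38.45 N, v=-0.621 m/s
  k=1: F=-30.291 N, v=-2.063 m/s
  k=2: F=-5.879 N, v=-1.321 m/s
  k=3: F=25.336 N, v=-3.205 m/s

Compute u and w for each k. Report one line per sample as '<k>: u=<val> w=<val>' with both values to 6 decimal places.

k=0: b·v=18.3×(-0.621)=-11.364300; √(2b)=6.049793; u=(-11.364300+38.45)/6.049793=4.477128, w=(-11.364300−38.45)/6.049793=-8.234050
k=1: b·v=18.3×(-2.063)=-37.752900; √(2b)=6.049793; u=(-37.752900+(-30.291))/6.049793=-11.247310, w=(-37.752900−(-30.291))/6.049793=-1.233414
k=2: b·v=18.3×(-1.321)=-24.174300; √(2b)=6.049793; u=(-24.174300+(-5.879))/6.049793=-4.967657, w=(-24.174300−(-5.879))/6.049793=-3.024120
k=3: b·v=18.3×(-3.205)=-58.651500; √(2b)=6.049793; u=(-58.651500+25.336)/6.049793=-5.506882, w=(-58.651500−25.336)/6.049793=-13.882706

0: u=4.477128 w=-8.234050
1: u=-11.247310 w=-1.233414
2: u=-4.967657 w=-3.024120
3: u=-5.506882 w=-13.882706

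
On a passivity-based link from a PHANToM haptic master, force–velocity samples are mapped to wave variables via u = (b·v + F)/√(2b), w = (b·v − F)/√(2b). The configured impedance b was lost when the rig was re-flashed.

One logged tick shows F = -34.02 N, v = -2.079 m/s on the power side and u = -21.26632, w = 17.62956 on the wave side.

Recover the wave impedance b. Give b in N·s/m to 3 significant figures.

u + w = -3.63676;  u + w = √(2b)·v, so √(2b) = -3.63676/(-2.079) = 1.74928.
b = (√(2b))²/2 = 3.05999/2 = 1.53000.
(Check via u − w = 2F/√(2b): u − w = -38.89588, 2F/√(2b) = -38.89593.)

b = 1.53 N·s/m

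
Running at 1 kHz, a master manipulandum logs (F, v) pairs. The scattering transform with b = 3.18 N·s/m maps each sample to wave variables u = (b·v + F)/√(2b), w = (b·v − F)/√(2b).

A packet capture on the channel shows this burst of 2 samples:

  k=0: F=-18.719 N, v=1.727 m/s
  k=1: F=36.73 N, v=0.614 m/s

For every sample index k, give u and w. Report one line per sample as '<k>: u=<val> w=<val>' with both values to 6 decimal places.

0: u=-5.244902 w=9.600230
1: u=15.338617 w=-13.790168

k=0: b·v=3.18×1.727=5.491860; √(2b)=2.521904; u=(5.491860+(-18.719))/2.521904=-5.244902, w=(5.491860−(-18.719))/2.521904=9.600230
k=1: b·v=3.18×0.614=1.952520; √(2b)=2.521904; u=(1.952520+36.73)/2.521904=15.338617, w=(1.952520−36.73)/2.521904=-13.790168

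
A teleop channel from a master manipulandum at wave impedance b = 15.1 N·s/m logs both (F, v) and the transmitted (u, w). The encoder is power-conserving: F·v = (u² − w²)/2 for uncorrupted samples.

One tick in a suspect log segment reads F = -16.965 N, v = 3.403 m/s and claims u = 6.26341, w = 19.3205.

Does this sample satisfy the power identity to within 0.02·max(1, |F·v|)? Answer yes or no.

F·v = (-16.965)×3.403 = -57.73190 W.
(u² − w²)/2 = (39.23030 − 373.28172)/2 = -167.02571 W.
|Δ| = 109.29381;  2% of max(1, |F·v|) = 1.15464.

no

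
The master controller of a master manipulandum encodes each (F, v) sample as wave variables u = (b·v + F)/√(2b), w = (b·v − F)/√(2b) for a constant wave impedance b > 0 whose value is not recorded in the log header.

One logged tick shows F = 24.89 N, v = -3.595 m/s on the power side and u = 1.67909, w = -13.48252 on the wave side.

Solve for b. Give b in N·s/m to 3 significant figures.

b = 5.39 N·s/m

u + w = -11.8034;  u + w = √(2b)·v, so √(2b) = -11.8034/(-3.595) = 3.2833.
b = (√(2b))²/2 = 10.7800/2 = 5.3900.
(Check via u − w = 2F/√(2b): u − w = 15.1616, 2F/√(2b) = 15.1616.)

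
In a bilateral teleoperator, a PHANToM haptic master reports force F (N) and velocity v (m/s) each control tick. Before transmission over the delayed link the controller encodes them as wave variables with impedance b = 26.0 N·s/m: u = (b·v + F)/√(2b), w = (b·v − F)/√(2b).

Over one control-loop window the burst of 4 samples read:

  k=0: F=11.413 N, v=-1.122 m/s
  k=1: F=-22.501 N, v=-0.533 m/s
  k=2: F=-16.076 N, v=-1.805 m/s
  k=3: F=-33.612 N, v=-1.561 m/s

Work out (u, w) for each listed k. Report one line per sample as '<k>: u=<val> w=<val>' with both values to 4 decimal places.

k=0: b·v=26.0×(-1.122)=-29.1720; √(2b)=7.2111; u=(-29.1720+11.413)/7.2111=-2.4627, w=(-29.1720−11.413)/7.2111=-5.6281
k=1: b·v=26.0×(-0.533)=-13.8580; √(2b)=7.2111; u=(-13.8580+(-22.501))/7.2111=-5.0421, w=(-13.8580−(-22.501))/7.2111=1.1986
k=2: b·v=26.0×(-1.805)=-46.9300; √(2b)=7.2111; u=(-46.9300+(-16.076))/7.2111=-8.7374, w=(-46.9300−(-16.076))/7.2111=-4.2787
k=3: b·v=26.0×(-1.561)=-40.5860; √(2b)=7.2111; u=(-40.5860+(-33.612))/7.2111=-10.2894, w=(-40.5860−(-33.612))/7.2111=-0.9671

0: u=-2.4627 w=-5.6281
1: u=-5.0421 w=1.1986
2: u=-8.7374 w=-4.2787
3: u=-10.2894 w=-0.9671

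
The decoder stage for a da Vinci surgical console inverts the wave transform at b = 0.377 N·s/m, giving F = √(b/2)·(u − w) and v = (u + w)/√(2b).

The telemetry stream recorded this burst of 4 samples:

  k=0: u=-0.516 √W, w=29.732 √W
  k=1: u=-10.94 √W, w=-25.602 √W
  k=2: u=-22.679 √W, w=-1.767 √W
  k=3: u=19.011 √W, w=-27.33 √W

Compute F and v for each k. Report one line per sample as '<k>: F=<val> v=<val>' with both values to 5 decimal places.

k=0: u−w=-30.24800, u+w=29.21600; √(b/2)=0.43417, √(2b)=0.86833; F=0.43417×(-30.248)=-13.13265, v=29.21600/0.86833=33.64613
k=1: u−w=14.66200, u+w=-36.54200; √(b/2)=0.43417, √(2b)=0.86833; F=0.43417×14.662=6.36574, v=-36.54200/0.86833=-42.08299
k=2: u−w=-20.91200, u+w=-24.44600; √(b/2)=0.43417, √(2b)=0.86833; F=0.43417×(-20.912)=-9.07928, v=-24.44600/0.86833=-28.15283
k=3: u−w=46.34100, u+w=-8.31900; √(b/2)=0.43417, √(2b)=0.86833; F=0.43417×46.341=20.11968, v=-8.31900/0.86833=-9.58044

0: F=-13.13265 v=33.64613
1: F=6.36574 v=-42.08299
2: F=-9.07928 v=-28.15283
3: F=20.11968 v=-9.58044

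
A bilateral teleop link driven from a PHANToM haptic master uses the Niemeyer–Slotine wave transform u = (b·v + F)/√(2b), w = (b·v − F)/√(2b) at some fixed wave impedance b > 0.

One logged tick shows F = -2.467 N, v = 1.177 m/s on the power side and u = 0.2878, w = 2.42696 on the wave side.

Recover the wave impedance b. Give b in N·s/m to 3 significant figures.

u + w = 2.71476;  u + w = √(2b)·v, so √(2b) = 2.71476/1.177 = 2.30651.
b = (√(2b))²/2 = 5.31998/2 = 2.65999.
(Check via u − w = 2F/√(2b): u − w = -2.13916, 2F/√(2b) = -2.13916.)

b = 2.66 N·s/m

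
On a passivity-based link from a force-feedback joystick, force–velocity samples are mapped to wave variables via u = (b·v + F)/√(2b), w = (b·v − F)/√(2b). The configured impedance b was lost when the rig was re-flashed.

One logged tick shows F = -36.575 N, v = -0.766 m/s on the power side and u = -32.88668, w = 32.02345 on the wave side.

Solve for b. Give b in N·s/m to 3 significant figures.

u + w = -0.86323;  u + w = √(2b)·v, so √(2b) = -0.86323/(-0.766) = 1.12693.
b = (√(2b))²/2 = 1.26998/2 = 0.63499.
(Check via u − w = 2F/√(2b): u − w = -64.91013, 2F/√(2b) = -64.91074.)

b = 0.635 N·s/m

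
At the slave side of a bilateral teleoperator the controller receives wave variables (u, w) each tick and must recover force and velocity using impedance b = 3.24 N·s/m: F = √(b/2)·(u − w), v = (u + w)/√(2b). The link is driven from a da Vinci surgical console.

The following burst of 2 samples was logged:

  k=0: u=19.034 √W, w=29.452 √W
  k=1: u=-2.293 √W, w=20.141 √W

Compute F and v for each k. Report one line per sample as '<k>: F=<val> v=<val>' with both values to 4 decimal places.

0: F=-13.2599 v=19.0471
1: F=-28.5538 v=7.0114

k=0: u−w=-10.4180, u+w=48.4860; √(b/2)=1.2728, √(2b)=2.5456; F=1.2728×(-10.418)=-13.2599, v=48.4860/2.5456=19.0471
k=1: u−w=-22.4340, u+w=17.8480; √(b/2)=1.2728, √(2b)=2.5456; F=1.2728×(-22.434)=-28.5538, v=17.8480/2.5456=7.0114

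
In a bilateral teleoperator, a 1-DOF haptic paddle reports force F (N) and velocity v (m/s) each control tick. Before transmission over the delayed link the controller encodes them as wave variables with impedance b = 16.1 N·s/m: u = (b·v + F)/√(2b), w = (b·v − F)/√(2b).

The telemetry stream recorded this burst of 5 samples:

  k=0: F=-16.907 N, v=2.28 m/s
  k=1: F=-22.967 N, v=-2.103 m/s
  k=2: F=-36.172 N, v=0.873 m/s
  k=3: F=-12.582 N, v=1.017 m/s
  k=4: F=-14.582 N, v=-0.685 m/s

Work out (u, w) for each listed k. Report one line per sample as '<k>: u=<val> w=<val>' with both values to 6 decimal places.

0: u=3.489468 w=9.448402
1: u=-10.014143 w=-1.919339
2: u=-3.897556 w=8.851399
3: u=0.668199 w=5.102772
4: u=-4.513258 w=0.626222

k=0: b·v=16.1×2.28=36.708000; √(2b)=5.674504; u=(36.708000+(-16.907))/5.674504=3.489468, w=(36.708000−(-16.907))/5.674504=9.448402
k=1: b·v=16.1×(-2.103)=-33.858300; √(2b)=5.674504; u=(-33.858300+(-22.967))/5.674504=-10.014143, w=(-33.858300−(-22.967))/5.674504=-1.919339
k=2: b·v=16.1×0.873=14.055300; √(2b)=5.674504; u=(14.055300+(-36.172))/5.674504=-3.897556, w=(14.055300−(-36.172))/5.674504=8.851399
k=3: b·v=16.1×1.017=16.373700; √(2b)=5.674504; u=(16.373700+(-12.582))/5.674504=0.668199, w=(16.373700−(-12.582))/5.674504=5.102772
k=4: b·v=16.1×(-0.685)=-11.028500; √(2b)=5.674504; u=(-11.028500+(-14.582))/5.674504=-4.513258, w=(-11.028500−(-14.582))/5.674504=0.626222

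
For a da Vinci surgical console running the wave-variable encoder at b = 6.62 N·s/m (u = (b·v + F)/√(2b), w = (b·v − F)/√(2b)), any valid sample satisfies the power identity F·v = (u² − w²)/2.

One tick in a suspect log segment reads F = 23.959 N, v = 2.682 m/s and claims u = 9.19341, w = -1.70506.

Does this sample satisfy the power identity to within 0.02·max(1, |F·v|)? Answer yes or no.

no

F·v = 23.959×2.682 = 64.2580 W.
(u² − w²)/2 = (84.5188 − 2.9072)/2 = 40.8058 W.
|Δ| = 23.4523;  2% of max(1, |F·v|) = 1.2852.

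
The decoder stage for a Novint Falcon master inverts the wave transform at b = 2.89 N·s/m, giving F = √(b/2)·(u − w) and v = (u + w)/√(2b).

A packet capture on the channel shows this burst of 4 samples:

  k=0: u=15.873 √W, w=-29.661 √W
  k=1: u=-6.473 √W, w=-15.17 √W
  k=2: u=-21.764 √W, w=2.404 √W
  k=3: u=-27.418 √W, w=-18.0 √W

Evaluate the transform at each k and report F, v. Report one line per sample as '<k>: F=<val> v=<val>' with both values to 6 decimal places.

0: F=54.735580 v=-5.735052
1: F=10.454503 v=-9.002301
2: F=-29.051906 v=-8.052698
3: F=-11.321204 v=-18.891398

k=0: u−w=45.534000, u+w=-13.788000; √(b/2)=1.202082, √(2b)=2.404163; F=1.202082×45.534=54.735580, v=-13.788000/2.404163=-5.735052
k=1: u−w=8.697000, u+w=-21.643000; √(b/2)=1.202082, √(2b)=2.404163; F=1.202082×8.697=10.454503, v=-21.643000/2.404163=-9.002301
k=2: u−w=-24.168000, u+w=-19.360000; √(b/2)=1.202082, √(2b)=2.404163; F=1.202082×(-24.168)=-29.051906, v=-19.360000/2.404163=-8.052698
k=3: u−w=-9.418000, u+w=-45.418000; √(b/2)=1.202082, √(2b)=2.404163; F=1.202082×(-9.418)=-11.321204, v=-45.418000/2.404163=-18.891398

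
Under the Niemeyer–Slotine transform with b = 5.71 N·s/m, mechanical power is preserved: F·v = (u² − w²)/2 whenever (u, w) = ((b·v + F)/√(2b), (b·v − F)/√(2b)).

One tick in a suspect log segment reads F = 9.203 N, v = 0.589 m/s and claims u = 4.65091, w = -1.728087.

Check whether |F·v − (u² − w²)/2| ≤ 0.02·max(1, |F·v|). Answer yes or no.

F·v = 9.203×0.589 = 5.420567 W.
(u² − w²)/2 = (21.630964 − 2.986285)/2 = 9.322340 W.
|Δ| = 3.901773;  2% of max(1, |F·v|) = 0.108411.

no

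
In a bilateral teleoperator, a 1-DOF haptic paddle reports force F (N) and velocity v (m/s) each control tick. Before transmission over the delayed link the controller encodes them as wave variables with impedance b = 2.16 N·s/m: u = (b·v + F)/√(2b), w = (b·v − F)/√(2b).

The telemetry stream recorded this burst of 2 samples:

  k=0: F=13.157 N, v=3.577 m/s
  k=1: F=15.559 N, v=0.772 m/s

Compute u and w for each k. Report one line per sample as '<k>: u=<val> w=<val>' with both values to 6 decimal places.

k=0: b·v=2.16×3.577=7.726320; √(2b)=2.078461; u=(7.726320+13.157)/2.078461=10.047492, w=(7.726320−13.157)/2.078461=-2.612837
k=1: b·v=2.16×0.772=1.667520; √(2b)=2.078461; u=(1.667520+15.559)/2.078461=8.288113, w=(1.667520−15.559)/2.078461=-6.683541

0: u=10.047492 w=-2.612837
1: u=8.288113 w=-6.683541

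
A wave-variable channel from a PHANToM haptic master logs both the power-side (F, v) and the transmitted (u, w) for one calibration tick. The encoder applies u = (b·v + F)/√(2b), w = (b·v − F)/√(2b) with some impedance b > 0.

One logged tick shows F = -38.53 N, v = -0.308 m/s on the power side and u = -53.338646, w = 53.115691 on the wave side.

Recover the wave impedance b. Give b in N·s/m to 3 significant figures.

u + w = -0.222955;  u + w = √(2b)·v, so √(2b) = -0.222955/(-0.308) = 0.723880.
b = (√(2b))²/2 = 0.524002/2 = 0.262001.
(Check via u − w = 2F/√(2b): u − w = -106.454337, 2F/√(2b) = -106.454128.)

b = 0.262 N·s/m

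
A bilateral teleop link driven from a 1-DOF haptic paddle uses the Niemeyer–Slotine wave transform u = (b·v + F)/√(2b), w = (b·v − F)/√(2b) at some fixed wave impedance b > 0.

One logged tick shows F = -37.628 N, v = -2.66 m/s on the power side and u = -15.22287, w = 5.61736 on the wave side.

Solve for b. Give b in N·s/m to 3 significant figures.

u + w = -9.60551;  u + w = √(2b)·v, so √(2b) = -9.60551/(-2.66) = 3.61109.
b = (√(2b))²/2 = 13.04000/2 = 6.52000.
(Check via u − w = 2F/√(2b): u − w = -20.84023, 2F/√(2b) = -20.84022.)

b = 6.52 N·s/m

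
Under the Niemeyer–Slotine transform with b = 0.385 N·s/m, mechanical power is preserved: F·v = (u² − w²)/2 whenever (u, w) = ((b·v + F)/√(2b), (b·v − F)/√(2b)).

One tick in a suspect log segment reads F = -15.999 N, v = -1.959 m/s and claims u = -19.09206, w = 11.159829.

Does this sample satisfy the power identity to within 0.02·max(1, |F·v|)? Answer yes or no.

F·v = (-15.999)×(-1.959) = 31.342041 W.
(u² − w²)/2 = (364.506755 − 124.541783)/2 = 119.982486 W.
|Δ| = 88.640445;  2% of max(1, |F·v|) = 0.626841.

no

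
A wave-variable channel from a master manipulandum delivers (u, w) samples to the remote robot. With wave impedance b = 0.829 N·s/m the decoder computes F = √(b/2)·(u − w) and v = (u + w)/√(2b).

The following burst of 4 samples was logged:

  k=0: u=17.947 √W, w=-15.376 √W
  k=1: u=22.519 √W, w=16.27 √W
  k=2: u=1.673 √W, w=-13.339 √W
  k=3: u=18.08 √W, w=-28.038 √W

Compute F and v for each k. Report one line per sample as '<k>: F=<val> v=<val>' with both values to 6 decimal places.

k=0: u−w=33.323000, u+w=2.571000; √(b/2)=0.643817, √(2b)=1.287633; F=0.643817×33.323=21.453905, v=2.571000/1.287633=1.996686
k=1: u−w=6.249000, u+w=38.789000; √(b/2)=0.643817, √(2b)=1.287633; F=0.643817×6.249=4.023211, v=38.789000/1.287633=30.124255
k=2: u−w=15.012000, u+w=-11.666000; √(b/2)=0.643817, √(2b)=1.287633; F=0.643817×15.012=9.664977, v=-11.666000/1.287633=-9.060032
k=3: u−w=46.118000, u+w=-9.958000; √(b/2)=0.643817, √(2b)=1.287633; F=0.643817×46.118=29.691541, v=-9.958000/1.287633=-7.733567

0: F=21.453905 v=1.996686
1: F=4.023211 v=30.124255
2: F=9.664977 v=-9.060032
3: F=29.691541 v=-7.733567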